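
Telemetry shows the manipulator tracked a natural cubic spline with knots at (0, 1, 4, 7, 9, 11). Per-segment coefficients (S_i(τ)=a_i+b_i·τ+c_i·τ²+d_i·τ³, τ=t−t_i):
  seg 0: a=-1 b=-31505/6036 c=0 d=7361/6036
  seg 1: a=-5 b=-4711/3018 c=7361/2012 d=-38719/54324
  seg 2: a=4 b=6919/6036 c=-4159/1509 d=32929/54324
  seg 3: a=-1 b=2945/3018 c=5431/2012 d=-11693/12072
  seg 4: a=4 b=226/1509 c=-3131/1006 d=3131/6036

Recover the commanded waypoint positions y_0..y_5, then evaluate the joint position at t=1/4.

y_0 = S_0(0) = a_0 = -1
y_1 = S_1(0) = a_1 = -5
y_2 = S_2(0) = a_2 = 4
y_3 = S_3(0) = a_3 = -1
y_4 = S_4(0) = a_4 = 4
y_5 = S_4(2) = -4
t_q=1/4 is in segment 0 (τ=1/4); S_0(τ)=-294341/128768

y_0=-1 y_1=-5 y_2=4 y_3=-1 y_4=4 y_5=-4
S(1/4) = -294341/128768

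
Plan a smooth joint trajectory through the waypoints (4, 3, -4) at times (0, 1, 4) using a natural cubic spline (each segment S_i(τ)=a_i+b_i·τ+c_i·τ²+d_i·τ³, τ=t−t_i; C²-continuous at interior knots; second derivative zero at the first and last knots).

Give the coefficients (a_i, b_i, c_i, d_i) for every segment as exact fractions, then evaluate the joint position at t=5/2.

  seg 0: a=4 b=-5/6 c=0 d=-1/6
  seg 1: a=3 b=-4/3 c=-1/2 d=1/18
S(5/2) = 1/16

Δ: Δ0=-1, Δ1=-7/3
row 1: diag=8, rhs=-8; c'=3/8, d'=-1
back: M1=-1
M: M0=0, M1=-1, M2=0
seg 0: a=4, c=M0/2=0, d=(M1−M0)/(6·1)=-1/6, b=Δ0−h0·(2M0+M1)/6=-5/6
seg 1: a=3, c=M1/2=-1/2, d=(M2−M1)/(6·3)=1/18, b=Δ1−h1·(2M1+M2)/6=-4/3
t_q=5/2 → seg 1, τ=3/2; S=3+-4/3·τ+-1/2·τ²+1/18·τ³=1/16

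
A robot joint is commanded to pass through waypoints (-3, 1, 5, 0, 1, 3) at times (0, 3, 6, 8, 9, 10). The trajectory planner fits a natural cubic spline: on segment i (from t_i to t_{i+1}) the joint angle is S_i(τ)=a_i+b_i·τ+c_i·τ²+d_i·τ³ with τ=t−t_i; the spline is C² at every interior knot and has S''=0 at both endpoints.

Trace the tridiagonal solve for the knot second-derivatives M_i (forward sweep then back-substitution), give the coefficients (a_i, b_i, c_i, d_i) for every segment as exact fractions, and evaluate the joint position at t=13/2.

  seg 0: a=-3 b=4241/4722 c=0 d=685/14166
  seg 1: a=1 b=5203/2361 c=685/1574 d=-3425/14166
  seg 2: a=5 b=-8089/4722 c=-1370/787 d=3181/4722
  seg 3: a=0 b=-2797/4722 c=1811/787 d=-3347/4722
  seg 4: a=1 b=4447/2361 c=275/1574 d=-275/4722
S(13/2) = 47755/12592

Δ: Δ0=4/3, Δ1=4/3, Δ2=-5/2, Δ3=1, Δ4=2
row 1: diag=12, rhs=0; c'=1/4, d'=0
row 2: denom=10−3·1/4=37/4; d'=(-23−3·0)/(37/4)=-92/37
row 3: denom=6−2·8/37=206/37; d'=(21−2·-92/37)/(206/37)=961/206
row 4: denom=4−1·37/206=787/206; d'=(6−1·961/206)/(787/206)=275/787
back: M4=275/787
back: M3=961/206−37/206·275/787=3622/787
back: M2=-92/37−8/37·3622/787=-2740/787
back: M1=0−1/4·-2740/787=685/787
M: M0=0, M1=685/787, M2=-2740/787, M3=3622/787, M4=275/787, M5=0
seg 0: a=-3, c=M0/2=0, d=(M1−M0)/(6·3)=685/14166, b=Δ0−h0·(2M0+M1)/6=4241/4722
seg 1: a=1, c=M1/2=685/1574, d=(M2−M1)/(6·3)=-3425/14166, b=Δ1−h1·(2M1+M2)/6=5203/2361
seg 2: a=5, c=M2/2=-1370/787, d=(M3−M2)/(6·2)=3181/4722, b=Δ2−h2·(2M2+M3)/6=-8089/4722
seg 3: a=0, c=M3/2=1811/787, d=(M4−M3)/(6·1)=-3347/4722, b=Δ3−h3·(2M3+M4)/6=-2797/4722
seg 4: a=1, c=M4/2=275/1574, d=(M5−M4)/(6·1)=-275/4722, b=Δ4−h4·(2M4+M5)/6=4447/2361
t_q=13/2 → seg 2, τ=1/2; S=5+-8089/4722·τ+-1370/787·τ²+3181/4722·τ³=47755/12592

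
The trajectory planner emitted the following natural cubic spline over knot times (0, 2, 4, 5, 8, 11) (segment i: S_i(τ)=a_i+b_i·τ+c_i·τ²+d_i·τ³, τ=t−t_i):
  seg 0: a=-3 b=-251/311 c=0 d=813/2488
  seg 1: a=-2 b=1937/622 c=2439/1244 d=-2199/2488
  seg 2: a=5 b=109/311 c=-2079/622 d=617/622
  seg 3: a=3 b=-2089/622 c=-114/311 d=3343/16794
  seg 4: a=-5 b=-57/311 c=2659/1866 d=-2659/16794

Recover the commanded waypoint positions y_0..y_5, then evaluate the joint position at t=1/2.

y_0 = S_0(0) = a_0 = -3
y_1 = S_1(0) = a_1 = -2
y_2 = S_2(0) = a_2 = 5
y_3 = S_3(0) = a_3 = 3
y_4 = S_4(0) = a_4 = -5
y_5 = S_4(3) = 3
t_q=1/2 is in segment 0 (τ=1/2); S_0(τ)=-66931/19904

y_0=-3 y_1=-2 y_2=5 y_3=3 y_4=-5 y_5=3
S(1/2) = -66931/19904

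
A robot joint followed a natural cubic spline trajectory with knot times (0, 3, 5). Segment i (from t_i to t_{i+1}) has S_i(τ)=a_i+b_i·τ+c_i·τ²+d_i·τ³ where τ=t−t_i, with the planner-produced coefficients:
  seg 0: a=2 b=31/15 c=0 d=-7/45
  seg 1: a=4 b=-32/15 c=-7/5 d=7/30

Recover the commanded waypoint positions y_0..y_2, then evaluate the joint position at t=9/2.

y_0=2 y_1=4 y_2=-4
S(9/2) = -25/16

y_0 = S_0(0) = a_0 = 2
y_1 = S_1(0) = a_1 = 4
y_2 = S_1(2) = -4
t_q=9/2 is in segment 1 (τ=3/2); S_1(τ)=-25/16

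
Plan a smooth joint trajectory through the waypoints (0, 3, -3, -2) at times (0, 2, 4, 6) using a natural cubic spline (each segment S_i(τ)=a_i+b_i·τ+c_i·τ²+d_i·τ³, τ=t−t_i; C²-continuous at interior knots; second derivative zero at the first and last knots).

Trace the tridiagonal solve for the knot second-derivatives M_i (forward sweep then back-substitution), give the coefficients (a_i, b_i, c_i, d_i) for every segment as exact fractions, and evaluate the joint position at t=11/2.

  seg 0: a=0 b=44/15 c=0 d=-43/120
  seg 1: a=3 b=-41/30 c=-43/20 d=2/3
  seg 2: a=-3 b=-59/30 c=37/20 d=-37/120
S(11/2) = -181/64

Δ: Δ0=3/2, Δ1=-3, Δ2=1/2
row 1: diag=8, rhs=-27; c'=1/4, d'=-27/8
row 2: denom=8−2·1/4=15/2; d'=(21−2·-27/8)/(15/2)=37/10
back: M2=37/10
back: M1=-27/8−1/4·37/10=-43/10
M: M0=0, M1=-43/10, M2=37/10, M3=0
seg 0: a=0, c=M0/2=0, d=(M1−M0)/(6·2)=-43/120, b=Δ0−h0·(2M0+M1)/6=44/15
seg 1: a=3, c=M1/2=-43/20, d=(M2−M1)/(6·2)=2/3, b=Δ1−h1·(2M1+M2)/6=-41/30
seg 2: a=-3, c=M2/2=37/20, d=(M3−M2)/(6·2)=-37/120, b=Δ2−h2·(2M2+M3)/6=-59/30
t_q=11/2 → seg 2, τ=3/2; S=-3+-59/30·τ+37/20·τ²+-37/120·τ³=-181/64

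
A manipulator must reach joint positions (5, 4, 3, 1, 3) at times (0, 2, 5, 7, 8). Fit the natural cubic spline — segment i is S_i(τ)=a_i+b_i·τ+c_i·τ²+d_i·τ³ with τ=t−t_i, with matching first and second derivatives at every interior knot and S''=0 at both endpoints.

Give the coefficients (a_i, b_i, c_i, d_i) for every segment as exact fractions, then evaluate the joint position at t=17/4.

Δ: Δ0=-1/2, Δ1=-1/3, Δ2=-1, Δ3=2
row 1: diag=10, rhs=1; c'=3/10, d'=1/10
row 2: denom=10−3·3/10=91/10; d'=(-4−3·1/10)/(91/10)=-43/91
row 3: denom=6−2·20/91=506/91; d'=(18−2·-43/91)/(506/91)=862/253
back: M3=862/253
back: M2=-43/91−20/91·862/253=-309/253
back: M1=1/10−3/10·-309/253=118/253
M: M0=0, M1=118/253, M2=-309/253, M3=862/253, M4=0
seg 0: a=5, c=M0/2=0, d=(M1−M0)/(6·2)=59/1518, b=Δ0−h0·(2M0+M1)/6=-995/1518
seg 1: a=4, c=M1/2=59/253, d=(M2−M1)/(6·3)=-427/4554, b=Δ1−h1·(2M1+M2)/6=-287/1518
seg 2: a=3, c=M2/2=-309/506, d=(M3−M2)/(6·2)=1171/3036, b=Δ2−h2·(2M2+M3)/6=-1003/759
seg 3: a=1, c=M3/2=431/253, d=(M4−M3)/(6·1)=-431/759, b=Δ3−h3·(2M3+M4)/6=656/759
t_q=17/4 → seg 1, τ=9/4; S=4+-287/1518·τ+59/253·τ²+-427/4554·τ³=10855/2944

  seg 0: a=5 b=-995/1518 c=0 d=59/1518
  seg 1: a=4 b=-287/1518 c=59/253 d=-427/4554
  seg 2: a=3 b=-1003/759 c=-309/506 d=1171/3036
  seg 3: a=1 b=656/759 c=431/253 d=-431/759
S(17/4) = 10855/2944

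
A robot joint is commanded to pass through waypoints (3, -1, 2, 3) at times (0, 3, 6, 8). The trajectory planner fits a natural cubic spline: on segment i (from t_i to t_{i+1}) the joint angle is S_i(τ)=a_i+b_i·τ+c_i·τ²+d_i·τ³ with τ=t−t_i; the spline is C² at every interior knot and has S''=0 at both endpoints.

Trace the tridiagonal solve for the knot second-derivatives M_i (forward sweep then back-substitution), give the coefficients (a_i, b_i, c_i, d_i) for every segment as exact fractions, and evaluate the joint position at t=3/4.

  seg 0: a=3 b=-445/222 c=0 d=149/1998
  seg 1: a=-1 b=1/111 c=149/222 d=-227/1998
  seg 2: a=2 b=215/222 c=-13/37 d=13/222
S(3/4) = 7237/4736

Δ: Δ0=-4/3, Δ1=1, Δ2=1/2
row 1: diag=12, rhs=14; c'=1/4, d'=7/6
row 2: denom=10−3·1/4=37/4; d'=(-3−3·7/6)/(37/4)=-26/37
back: M2=-26/37
back: M1=7/6−1/4·-26/37=149/111
M: M0=0, M1=149/111, M2=-26/37, M3=0
seg 0: a=3, c=M0/2=0, d=(M1−M0)/(6·3)=149/1998, b=Δ0−h0·(2M0+M1)/6=-445/222
seg 1: a=-1, c=M1/2=149/222, d=(M2−M1)/(6·3)=-227/1998, b=Δ1−h1·(2M1+M2)/6=1/111
seg 2: a=2, c=M2/2=-13/37, d=(M3−M2)/(6·2)=13/222, b=Δ2−h2·(2M2+M3)/6=215/222
t_q=3/4 → seg 0, τ=3/4; S=3+-445/222·τ+0·τ²+149/1998·τ³=7237/4736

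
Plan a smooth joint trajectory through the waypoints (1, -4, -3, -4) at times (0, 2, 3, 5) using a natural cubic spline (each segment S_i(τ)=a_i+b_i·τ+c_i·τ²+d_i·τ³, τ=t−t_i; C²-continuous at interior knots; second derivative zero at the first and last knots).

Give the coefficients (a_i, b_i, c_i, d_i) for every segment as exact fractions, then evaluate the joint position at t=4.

Δ: Δ0=-5/2, Δ1=1, Δ2=-1/2
row 1: diag=6, rhs=21; c'=1/6, d'=7/2
row 2: denom=6−1·1/6=35/6; d'=(-9−1·7/2)/(35/6)=-15/7
back: M2=-15/7
back: M1=7/2−1/6·-15/7=27/7
M: M0=0, M1=27/7, M2=-15/7, M3=0
seg 0: a=1, c=M0/2=0, d=(M1−M0)/(6·2)=9/28, b=Δ0−h0·(2M0+M1)/6=-53/14
seg 1: a=-4, c=M1/2=27/14, d=(M2−M1)/(6·1)=-1, b=Δ1−h1·(2M1+M2)/6=1/14
seg 2: a=-3, c=M2/2=-15/14, d=(M3−M2)/(6·2)=5/28, b=Δ2−h2·(2M2+M3)/6=13/14
t_q=4 → seg 2, τ=1; S=-3+13/14·τ+-15/14·τ²+5/28·τ³=-83/28

  seg 0: a=1 b=-53/14 c=0 d=9/28
  seg 1: a=-4 b=1/14 c=27/14 d=-1
  seg 2: a=-3 b=13/14 c=-15/14 d=5/28
S(4) = -83/28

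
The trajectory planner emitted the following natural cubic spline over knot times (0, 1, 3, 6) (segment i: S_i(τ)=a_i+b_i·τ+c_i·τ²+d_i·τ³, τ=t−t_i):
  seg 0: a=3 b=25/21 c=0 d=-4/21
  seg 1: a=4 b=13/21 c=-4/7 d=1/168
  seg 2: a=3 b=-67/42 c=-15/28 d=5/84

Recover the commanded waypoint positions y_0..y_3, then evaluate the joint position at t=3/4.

y_0 = S_0(0) = a_0 = 3
y_1 = S_1(0) = a_1 = 4
y_2 = S_2(0) = a_2 = 3
y_3 = S_2(3) = -5
t_q=3/4 is in segment 0 (τ=3/4); S_0(τ)=61/16

y_0=3 y_1=4 y_2=3 y_3=-5
S(3/4) = 61/16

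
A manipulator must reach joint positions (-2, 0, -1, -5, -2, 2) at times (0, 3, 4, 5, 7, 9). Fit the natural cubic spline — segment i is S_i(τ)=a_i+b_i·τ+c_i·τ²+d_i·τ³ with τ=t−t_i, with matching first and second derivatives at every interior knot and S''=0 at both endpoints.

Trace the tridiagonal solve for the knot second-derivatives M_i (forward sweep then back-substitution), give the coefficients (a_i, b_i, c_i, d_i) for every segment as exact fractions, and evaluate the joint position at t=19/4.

Δ: Δ0=2/3, Δ1=-1, Δ2=-4, Δ3=3/2, Δ4=2
row 1: diag=8, rhs=-10; c'=1/8, d'=-5/4
row 2: denom=4−1·1/8=31/8; d'=(-18−1·-5/4)/(31/8)=-134/31
row 3: denom=6−1·8/31=178/31; d'=(33−1·-134/31)/(178/31)=13/2
row 4: denom=8−2·31/89=650/89; d'=(3−2·13/2)/(650/89)=-89/65
back: M4=-89/65
back: M3=13/2−31/89·-89/65=907/130
back: M2=-134/31−8/31·907/130=-398/65
back: M1=-5/4−1/8·-398/65=-63/130
M: M0=0, M1=-63/130, M2=-398/65, M3=907/130, M4=-89/65, M5=0
seg 0: a=-2, c=M0/2=0, d=(M1−M0)/(6·3)=-7/260, b=Δ0−h0·(2M0+M1)/6=709/780
seg 1: a=0, c=M1/2=-63/260, d=(M2−M1)/(6·1)=-733/780, b=Δ1−h1·(2M1+M2)/6=71/390
seg 2: a=-1, c=M2/2=-199/65, d=(M3−M2)/(6·1)=131/60, b=Δ2−h2·(2M2+M3)/6=-487/156
seg 3: a=-5, c=M3/2=907/260, d=(M4−M3)/(6·2)=-217/312, b=Δ3−h3·(2M3+M4)/6=-1051/390
seg 4: a=-2, c=M4/2=-89/130, d=(M5−M4)/(6·2)=89/780, b=Δ4−h4·(2M4+M5)/6=568/195
t_q=19/4 → seg 2, τ=3/4; S=-1+-487/156·τ+-199/65·τ²+131/60·τ³=-68929/16640

  seg 0: a=-2 b=709/780 c=0 d=-7/260
  seg 1: a=0 b=71/390 c=-63/260 d=-733/780
  seg 2: a=-1 b=-487/156 c=-199/65 d=131/60
  seg 3: a=-5 b=-1051/390 c=907/260 d=-217/312
  seg 4: a=-2 b=568/195 c=-89/130 d=89/780
S(19/4) = -68929/16640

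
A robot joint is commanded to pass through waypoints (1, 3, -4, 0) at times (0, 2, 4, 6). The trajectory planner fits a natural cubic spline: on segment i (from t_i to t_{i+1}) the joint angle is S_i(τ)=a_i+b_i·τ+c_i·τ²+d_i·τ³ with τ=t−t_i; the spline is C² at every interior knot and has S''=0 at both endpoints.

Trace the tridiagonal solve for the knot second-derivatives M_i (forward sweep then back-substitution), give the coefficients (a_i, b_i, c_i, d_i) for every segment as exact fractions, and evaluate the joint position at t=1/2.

  seg 0: a=1 b=77/30 c=0 d=-47/120
  seg 1: a=3 b=-32/15 c=-47/20 d=5/6
  seg 2: a=-4 b=-23/15 c=53/20 d=-53/120
S(1/2) = 143/64

Δ: Δ0=1, Δ1=-7/2, Δ2=2
row 1: diag=8, rhs=-27; c'=1/4, d'=-27/8
row 2: denom=8−2·1/4=15/2; d'=(33−2·-27/8)/(15/2)=53/10
back: M2=53/10
back: M1=-27/8−1/4·53/10=-47/10
M: M0=0, M1=-47/10, M2=53/10, M3=0
seg 0: a=1, c=M0/2=0, d=(M1−M0)/(6·2)=-47/120, b=Δ0−h0·(2M0+M1)/6=77/30
seg 1: a=3, c=M1/2=-47/20, d=(M2−M1)/(6·2)=5/6, b=Δ1−h1·(2M1+M2)/6=-32/15
seg 2: a=-4, c=M2/2=53/20, d=(M3−M2)/(6·2)=-53/120, b=Δ2−h2·(2M2+M3)/6=-23/15
t_q=1/2 → seg 0, τ=1/2; S=1+77/30·τ+0·τ²+-47/120·τ³=143/64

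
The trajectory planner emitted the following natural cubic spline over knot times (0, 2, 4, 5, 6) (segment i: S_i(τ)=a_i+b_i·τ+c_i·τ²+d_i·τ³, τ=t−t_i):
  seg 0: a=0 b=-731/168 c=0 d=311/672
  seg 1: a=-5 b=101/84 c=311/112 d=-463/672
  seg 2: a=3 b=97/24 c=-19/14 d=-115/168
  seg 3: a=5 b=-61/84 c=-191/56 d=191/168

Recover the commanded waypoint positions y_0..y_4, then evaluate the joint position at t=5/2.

y_0 = S_0(0) = a_0 = 0
y_1 = S_1(0) = a_1 = -5
y_2 = S_2(0) = a_2 = 3
y_3 = S_3(0) = a_3 = 5
y_4 = S_3(1) = 2
t_q=5/2 is in segment 1 (τ=1/2); S_1(τ)=-6793/1792

y_0=0 y_1=-5 y_2=3 y_3=5 y_4=2
S(5/2) = -6793/1792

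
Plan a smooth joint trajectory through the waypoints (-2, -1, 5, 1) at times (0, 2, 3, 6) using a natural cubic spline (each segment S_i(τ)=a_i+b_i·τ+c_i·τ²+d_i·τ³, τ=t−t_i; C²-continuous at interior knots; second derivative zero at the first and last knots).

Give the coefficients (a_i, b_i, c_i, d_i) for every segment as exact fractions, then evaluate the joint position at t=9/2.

Δ: Δ0=1/2, Δ1=6, Δ2=-4/3
row 1: diag=6, rhs=33; c'=1/6, d'=11/2
row 2: denom=8−1·1/6=47/6; d'=(-44−1·11/2)/(47/6)=-297/47
back: M2=-297/47
back: M1=11/2−1/6·-297/47=308/47
M: M0=0, M1=308/47, M2=-297/47, M3=0
seg 0: a=-2, c=M0/2=0, d=(M1−M0)/(6·2)=77/141, b=Δ0−h0·(2M0+M1)/6=-475/282
seg 1: a=-1, c=M1/2=154/47, d=(M2−M1)/(6·1)=-605/282, b=Δ1−h1·(2M1+M2)/6=1373/282
seg 2: a=5, c=M2/2=-297/94, d=(M3−M2)/(6·3)=33/94, b=Δ2−h2·(2M2+M3)/6=703/141
t_q=9/2 → seg 2, τ=3/2; S=5+703/141·τ+-297/94·τ²+33/94·τ³=4929/752

  seg 0: a=-2 b=-475/282 c=0 d=77/141
  seg 1: a=-1 b=1373/282 c=154/47 d=-605/282
  seg 2: a=5 b=703/141 c=-297/94 d=33/94
S(9/2) = 4929/752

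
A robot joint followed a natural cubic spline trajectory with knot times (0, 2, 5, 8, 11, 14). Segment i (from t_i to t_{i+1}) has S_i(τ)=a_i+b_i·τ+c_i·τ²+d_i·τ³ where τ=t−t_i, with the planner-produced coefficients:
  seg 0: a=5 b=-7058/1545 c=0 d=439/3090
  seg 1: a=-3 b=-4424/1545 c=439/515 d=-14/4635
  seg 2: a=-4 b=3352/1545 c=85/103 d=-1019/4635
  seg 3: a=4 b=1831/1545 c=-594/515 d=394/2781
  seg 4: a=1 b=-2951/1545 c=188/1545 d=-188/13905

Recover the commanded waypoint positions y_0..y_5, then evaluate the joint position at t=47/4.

y_0=5 y_1=-3 y_2=-4 y_3=4 y_4=1 y_5=-4
S(47/4) = -3047/8240

y_0 = S_0(0) = a_0 = 5
y_1 = S_1(0) = a_1 = -3
y_2 = S_2(0) = a_2 = -4
y_3 = S_3(0) = a_3 = 4
y_4 = S_4(0) = a_4 = 1
y_5 = S_4(3) = -4
t_q=47/4 is in segment 4 (τ=3/4); S_4(τ)=-3047/8240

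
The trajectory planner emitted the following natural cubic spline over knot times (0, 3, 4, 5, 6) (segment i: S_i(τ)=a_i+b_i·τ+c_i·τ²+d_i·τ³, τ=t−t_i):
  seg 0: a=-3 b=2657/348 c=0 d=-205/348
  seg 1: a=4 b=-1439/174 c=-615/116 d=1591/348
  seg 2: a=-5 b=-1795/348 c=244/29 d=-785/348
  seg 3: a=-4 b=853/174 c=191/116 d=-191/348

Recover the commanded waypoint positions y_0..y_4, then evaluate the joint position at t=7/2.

y_0 = S_0(0) = a_0 = -3
y_1 = S_1(0) = a_1 = 4
y_2 = S_2(0) = a_2 = -5
y_3 = S_3(0) = a_3 = -4
y_4 = S_3(1) = 2
t_q=7/2 is in segment 1 (τ=1/2); S_1(τ)=-825/928

y_0=-3 y_1=4 y_2=-5 y_3=-4 y_4=2
S(7/2) = -825/928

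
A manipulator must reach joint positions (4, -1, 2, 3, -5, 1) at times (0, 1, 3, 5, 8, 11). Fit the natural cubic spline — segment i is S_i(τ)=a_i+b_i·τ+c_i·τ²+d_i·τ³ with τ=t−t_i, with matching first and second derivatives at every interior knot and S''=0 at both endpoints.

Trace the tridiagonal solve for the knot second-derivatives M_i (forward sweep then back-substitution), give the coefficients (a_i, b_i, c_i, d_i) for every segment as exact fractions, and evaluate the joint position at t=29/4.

  seg 0: a=4 b=-14227/2298 c=0 d=2737/2298
  seg 1: a=-1 b=-3008/1149 c=2737/766 d=-6959/9192
  seg 2: a=2 b=5951/2298 c=-1485/1532 d=-347/9192
  seg 3: a=3 b=-2000/1149 c=-458/383 d=3058/10341
  seg 4: a=-5 b=-1070/1149 c=1684/1149 d=-1684/10341
S(29/4) = -44145/12256

Δ: Δ0=-5, Δ1=3/2, Δ2=1/2, Δ3=-8/3, Δ4=2
row 1: diag=6, rhs=39; c'=1/3, d'=13/2
row 2: denom=8−2·1/3=22/3; d'=(-6−2·13/2)/(22/3)=-57/22
row 3: denom=10−2·3/11=104/11; d'=(-19−2·-57/22)/(104/11)=-19/13
row 4: denom=12−3·33/104=1149/104; d'=(28−3·-19/13)/(1149/104)=3368/1149
back: M4=3368/1149
back: M3=-19/13−33/104·3368/1149=-916/383
back: M2=-57/22−3/11·-916/383=-1485/766
back: M1=13/2−1/3·-1485/766=2737/383
M: M0=0, M1=2737/383, M2=-1485/766, M3=-916/383, M4=3368/1149, M5=0
seg 0: a=4, c=M0/2=0, d=(M1−M0)/(6·1)=2737/2298, b=Δ0−h0·(2M0+M1)/6=-14227/2298
seg 1: a=-1, c=M1/2=2737/766, d=(M2−M1)/(6·2)=-6959/9192, b=Δ1−h1·(2M1+M2)/6=-3008/1149
seg 2: a=2, c=M2/2=-1485/1532, d=(M3−M2)/(6·2)=-347/9192, b=Δ2−h2·(2M2+M3)/6=5951/2298
seg 3: a=3, c=M3/2=-458/383, d=(M4−M3)/(6·3)=3058/10341, b=Δ3−h3·(2M3+M4)/6=-2000/1149
seg 4: a=-5, c=M4/2=1684/1149, d=(M5−M4)/(6·3)=-1684/10341, b=Δ4−h4·(2M4+M5)/6=-1070/1149
t_q=29/4 → seg 3, τ=9/4; S=3+-2000/1149·τ+-458/383·τ²+3058/10341·τ³=-44145/12256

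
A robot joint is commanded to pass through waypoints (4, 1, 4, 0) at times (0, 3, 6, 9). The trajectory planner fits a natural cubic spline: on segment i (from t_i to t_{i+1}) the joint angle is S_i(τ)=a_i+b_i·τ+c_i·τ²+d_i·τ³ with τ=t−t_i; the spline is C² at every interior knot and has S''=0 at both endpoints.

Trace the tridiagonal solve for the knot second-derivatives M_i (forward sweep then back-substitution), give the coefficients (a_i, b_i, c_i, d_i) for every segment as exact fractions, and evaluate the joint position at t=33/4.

  seg 0: a=4 b=-76/45 c=0 d=31/405
  seg 1: a=1 b=17/45 c=31/45 d=-13/81
  seg 2: a=4 b=8/45 c=-34/45 d=34/405
S(33/4) = 49/32

Δ: Δ0=-1, Δ1=1, Δ2=-4/3
row 1: diag=12, rhs=12; c'=1/4, d'=1
row 2: denom=12−3·1/4=45/4; d'=(-14−3·1)/(45/4)=-68/45
back: M2=-68/45
back: M1=1−1/4·-68/45=62/45
M: M0=0, M1=62/45, M2=-68/45, M3=0
seg 0: a=4, c=M0/2=0, d=(M1−M0)/(6·3)=31/405, b=Δ0−h0·(2M0+M1)/6=-76/45
seg 1: a=1, c=M1/2=31/45, d=(M2−M1)/(6·3)=-13/81, b=Δ1−h1·(2M1+M2)/6=17/45
seg 2: a=4, c=M2/2=-34/45, d=(M3−M2)/(6·3)=34/405, b=Δ2−h2·(2M2+M3)/6=8/45
t_q=33/4 → seg 2, τ=9/4; S=4+8/45·τ+-34/45·τ²+34/405·τ³=49/32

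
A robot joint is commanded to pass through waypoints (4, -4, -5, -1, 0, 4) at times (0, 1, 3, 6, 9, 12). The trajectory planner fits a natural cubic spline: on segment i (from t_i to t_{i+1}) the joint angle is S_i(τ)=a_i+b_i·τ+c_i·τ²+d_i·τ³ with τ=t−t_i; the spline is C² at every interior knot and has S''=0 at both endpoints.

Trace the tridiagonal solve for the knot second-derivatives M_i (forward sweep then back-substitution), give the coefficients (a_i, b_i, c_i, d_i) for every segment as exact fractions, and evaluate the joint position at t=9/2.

Δ: Δ0=-8, Δ1=-1/2, Δ2=4/3, Δ3=1/3, Δ4=4/3
row 1: diag=6, rhs=45; c'=1/3, d'=15/2
row 2: denom=10−2·1/3=28/3; d'=(11−2·15/2)/(28/3)=-3/7
row 3: denom=12−3·9/28=309/28; d'=(-6−3·-3/7)/(309/28)=-44/103
row 4: denom=12−3·28/103=1152/103; d'=(6−3·-44/103)/(1152/103)=125/192
back: M4=125/192
back: M3=-44/103−28/103·125/192=-29/48
back: M2=-3/7−9/28·-29/48=-15/64
back: M1=15/2−1/3·-15/64=485/64
M: M0=0, M1=485/64, M2=-15/64, M3=-29/48, M4=125/192, M5=0
seg 0: a=4, c=M0/2=0, d=(M1−M0)/(6·1)=485/384, b=Δ0−h0·(2M0+M1)/6=-3557/384
seg 1: a=-4, c=M1/2=485/128, d=(M2−M1)/(6·2)=-125/192, b=Δ1−h1·(2M1+M2)/6=-1051/192
seg 2: a=-5, c=M2/2=-15/128, d=(M3−M2)/(6·3)=-71/3456, b=Δ2−h2·(2M2+M3)/6=359/192
seg 3: a=-1, c=M3/2=-29/96, d=(M4−M3)/(6·3)=241/3456, b=Δ3−h3·(2M3+M4)/6=235/384
seg 4: a=0, c=M4/2=125/384, d=(M5−M4)/(6·3)=-125/3456, b=Δ4−h4·(2M4+M5)/6=131/192
t_q=9/2 → seg 2, τ=3/2; S=-5+359/192·τ+-15/128·τ²+-71/3456·τ³=-2589/1024

  seg 0: a=4 b=-3557/384 c=0 d=485/384
  seg 1: a=-4 b=-1051/192 c=485/128 d=-125/192
  seg 2: a=-5 b=359/192 c=-15/128 d=-71/3456
  seg 3: a=-1 b=235/384 c=-29/96 d=241/3456
  seg 4: a=0 b=131/192 c=125/384 d=-125/3456
S(9/2) = -2589/1024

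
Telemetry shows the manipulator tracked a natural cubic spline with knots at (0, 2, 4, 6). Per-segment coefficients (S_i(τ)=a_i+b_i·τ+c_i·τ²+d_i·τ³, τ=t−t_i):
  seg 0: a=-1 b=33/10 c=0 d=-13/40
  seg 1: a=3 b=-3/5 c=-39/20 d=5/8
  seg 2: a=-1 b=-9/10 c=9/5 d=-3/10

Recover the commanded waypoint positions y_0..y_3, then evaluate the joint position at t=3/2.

y_0 = S_0(0) = a_0 = -1
y_1 = S_1(0) = a_1 = 3
y_2 = S_2(0) = a_2 = -1
y_3 = S_2(2) = 2
t_q=3/2 is in segment 0 (τ=3/2); S_0(τ)=913/320

y_0=-1 y_1=3 y_2=-1 y_3=2
S(3/2) = 913/320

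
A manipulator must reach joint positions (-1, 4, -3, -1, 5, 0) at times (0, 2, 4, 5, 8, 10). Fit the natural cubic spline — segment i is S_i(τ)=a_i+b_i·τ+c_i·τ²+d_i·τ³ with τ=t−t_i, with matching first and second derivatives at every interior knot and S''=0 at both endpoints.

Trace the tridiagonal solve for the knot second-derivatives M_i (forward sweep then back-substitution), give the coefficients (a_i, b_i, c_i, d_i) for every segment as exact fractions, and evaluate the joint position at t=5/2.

  seg 0: a=-1 b=7055/1522 c=0 d=-1625/3044
  seg 1: a=4 b=-2695/1522 c=-4875/1522 d=3559/3044
  seg 2: a=-3 b=-841/1522 c=2901/761 d=-1917/1522
  seg 3: a=-1 b=2506/761 c=51/1522 d=-707/4566
  seg 4: a=5 b=-1045/1522 c=-1035/761 d=345/1522
S(5/2) = 59907/24352

Δ: Δ0=5/2, Δ1=-7/2, Δ2=2, Δ3=2, Δ4=-5/2
row 1: diag=8, rhs=-36; c'=1/4, d'=-9/2
row 2: denom=6−2·1/4=11/2; d'=(33−2·-9/2)/(11/2)=84/11
row 3: denom=8−1·2/11=86/11; d'=(0−1·84/11)/(86/11)=-42/43
row 4: denom=10−3·33/86=761/86; d'=(-27−3·-42/43)/(761/86)=-2070/761
back: M4=-2070/761
back: M3=-42/43−33/86·-2070/761=51/761
back: M2=84/11−2/11·51/761=5802/761
back: M1=-9/2−1/4·5802/761=-4875/761
M: M0=0, M1=-4875/761, M2=5802/761, M3=51/761, M4=-2070/761, M5=0
seg 0: a=-1, c=M0/2=0, d=(M1−M0)/(6·2)=-1625/3044, b=Δ0−h0·(2M0+M1)/6=7055/1522
seg 1: a=4, c=M1/2=-4875/1522, d=(M2−M1)/(6·2)=3559/3044, b=Δ1−h1·(2M1+M2)/6=-2695/1522
seg 2: a=-3, c=M2/2=2901/761, d=(M3−M2)/(6·1)=-1917/1522, b=Δ2−h2·(2M2+M3)/6=-841/1522
seg 3: a=-1, c=M3/2=51/1522, d=(M4−M3)/(6·3)=-707/4566, b=Δ3−h3·(2M3+M4)/6=2506/761
seg 4: a=5, c=M4/2=-1035/761, d=(M5−M4)/(6·2)=345/1522, b=Δ4−h4·(2M4+M5)/6=-1045/1522
t_q=5/2 → seg 1, τ=1/2; S=4+-2695/1522·τ+-4875/1522·τ²+3559/3044·τ³=59907/24352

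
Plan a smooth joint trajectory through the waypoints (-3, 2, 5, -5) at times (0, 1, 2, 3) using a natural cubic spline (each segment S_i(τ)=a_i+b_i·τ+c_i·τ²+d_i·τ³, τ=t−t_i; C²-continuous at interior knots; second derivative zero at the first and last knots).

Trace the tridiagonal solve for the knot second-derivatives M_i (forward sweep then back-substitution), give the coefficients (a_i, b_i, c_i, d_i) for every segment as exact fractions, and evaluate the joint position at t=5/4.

  seg 0: a=-3 b=14/3 c=0 d=1/3
  seg 1: a=2 b=17/3 c=1 d=-11/3
  seg 2: a=5 b=-10/3 c=-10 d=10/3
S(5/4) = 219/64

Δ: Δ0=5, Δ1=3, Δ2=-10
row 1: diag=4, rhs=-12; c'=1/4, d'=-3
row 2: denom=4−1·1/4=15/4; d'=(-78−1·-3)/(15/4)=-20
back: M2=-20
back: M1=-3−1/4·-20=2
M: M0=0, M1=2, M2=-20, M3=0
seg 0: a=-3, c=M0/2=0, d=(M1−M0)/(6·1)=1/3, b=Δ0−h0·(2M0+M1)/6=14/3
seg 1: a=2, c=M1/2=1, d=(M2−M1)/(6·1)=-11/3, b=Δ1−h1·(2M1+M2)/6=17/3
seg 2: a=5, c=M2/2=-10, d=(M3−M2)/(6·1)=10/3, b=Δ2−h2·(2M2+M3)/6=-10/3
t_q=5/4 → seg 1, τ=1/4; S=2+17/3·τ+1·τ²+-11/3·τ³=219/64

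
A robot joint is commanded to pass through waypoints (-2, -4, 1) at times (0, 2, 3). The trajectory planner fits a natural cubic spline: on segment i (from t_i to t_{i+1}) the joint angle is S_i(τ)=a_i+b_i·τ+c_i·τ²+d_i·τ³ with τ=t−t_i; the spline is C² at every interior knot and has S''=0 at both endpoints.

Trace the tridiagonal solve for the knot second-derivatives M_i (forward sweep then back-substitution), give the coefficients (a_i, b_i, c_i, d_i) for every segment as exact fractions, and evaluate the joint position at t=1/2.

  seg 0: a=-2 b=-3 c=0 d=1/2
  seg 1: a=-4 b=3 c=3 d=-1
S(1/2) = -55/16

Δ: Δ0=-1, Δ1=5
row 1: diag=6, rhs=36; c'=1/6, d'=6
back: M1=6
M: M0=0, M1=6, M2=0
seg 0: a=-2, c=M0/2=0, d=(M1−M0)/(6·2)=1/2, b=Δ0−h0·(2M0+M1)/6=-3
seg 1: a=-4, c=M1/2=3, d=(M2−M1)/(6·1)=-1, b=Δ1−h1·(2M1+M2)/6=3
t_q=1/2 → seg 0, τ=1/2; S=-2+-3·τ+0·τ²+1/2·τ³=-55/16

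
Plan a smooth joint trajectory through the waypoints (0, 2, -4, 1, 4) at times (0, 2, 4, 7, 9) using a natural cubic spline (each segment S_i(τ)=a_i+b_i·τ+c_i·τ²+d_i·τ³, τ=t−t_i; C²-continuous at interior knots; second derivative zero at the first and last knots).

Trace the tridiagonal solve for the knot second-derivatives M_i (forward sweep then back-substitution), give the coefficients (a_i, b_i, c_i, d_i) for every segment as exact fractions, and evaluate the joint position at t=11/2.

  seg 0: a=0 b=2407/1032 c=0 d=-1375/4128
  seg 1: a=2 b=-859/516 c=-1375/688 d=2747/4128
  seg 2: a=-4 b=-1727/1032 c=343/172 d=-101/344
  seg 3: a=1 b=305/129 c=-223/344 d=223/2064
S(11/2) = -8295/2752

Δ: Δ0=1, Δ1=-3, Δ2=5/3, Δ3=3/2
row 1: diag=8, rhs=-24; c'=1/4, d'=-3
row 2: denom=10−2·1/4=19/2; d'=(28−2·-3)/(19/2)=68/19
row 3: denom=10−3·6/19=172/19; d'=(-1−3·68/19)/(172/19)=-223/172
back: M3=-223/172
back: M2=68/19−6/19·-223/172=343/86
back: M1=-3−1/4·343/86=-1375/344
M: M0=0, M1=-1375/344, M2=343/86, M3=-223/172, M4=0
seg 0: a=0, c=M0/2=0, d=(M1−M0)/(6·2)=-1375/4128, b=Δ0−h0·(2M0+M1)/6=2407/1032
seg 1: a=2, c=M1/2=-1375/688, d=(M2−M1)/(6·2)=2747/4128, b=Δ1−h1·(2M1+M2)/6=-859/516
seg 2: a=-4, c=M2/2=343/172, d=(M3−M2)/(6·3)=-101/344, b=Δ2−h2·(2M2+M3)/6=-1727/1032
seg 3: a=1, c=M3/2=-223/344, d=(M4−M3)/(6·2)=223/2064, b=Δ3−h3·(2M3+M4)/6=305/129
t_q=11/2 → seg 2, τ=3/2; S=-4+-1727/1032·τ+343/172·τ²+-101/344·τ³=-8295/2752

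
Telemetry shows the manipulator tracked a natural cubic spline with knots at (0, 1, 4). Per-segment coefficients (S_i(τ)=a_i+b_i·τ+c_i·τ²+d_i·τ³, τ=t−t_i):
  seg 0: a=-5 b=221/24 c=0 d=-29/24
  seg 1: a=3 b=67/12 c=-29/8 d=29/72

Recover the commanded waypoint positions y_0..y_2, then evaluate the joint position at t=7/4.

y_0 = S_0(0) = a_0 = -5
y_1 = S_1(0) = a_1 = 3
y_2 = S_1(3) = -2
t_q=7/4 is in segment 1 (τ=3/4); S_1(τ)=2723/512

y_0=-5 y_1=3 y_2=-2
S(7/4) = 2723/512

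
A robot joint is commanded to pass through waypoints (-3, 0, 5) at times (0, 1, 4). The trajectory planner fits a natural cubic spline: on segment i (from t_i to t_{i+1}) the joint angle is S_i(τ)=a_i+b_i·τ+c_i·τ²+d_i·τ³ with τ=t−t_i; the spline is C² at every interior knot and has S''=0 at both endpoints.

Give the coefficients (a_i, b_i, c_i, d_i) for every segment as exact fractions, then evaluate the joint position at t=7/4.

  seg 0: a=-3 b=19/6 c=0 d=-1/6
  seg 1: a=0 b=8/3 c=-1/2 d=1/18
S(7/4) = 223/128

Δ: Δ0=3, Δ1=5/3
row 1: diag=8, rhs=-8; c'=3/8, d'=-1
back: M1=-1
M: M0=0, M1=-1, M2=0
seg 0: a=-3, c=M0/2=0, d=(M1−M0)/(6·1)=-1/6, b=Δ0−h0·(2M0+M1)/6=19/6
seg 1: a=0, c=M1/2=-1/2, d=(M2−M1)/(6·3)=1/18, b=Δ1−h1·(2M1+M2)/6=8/3
t_q=7/4 → seg 1, τ=3/4; S=0+8/3·τ+-1/2·τ²+1/18·τ³=223/128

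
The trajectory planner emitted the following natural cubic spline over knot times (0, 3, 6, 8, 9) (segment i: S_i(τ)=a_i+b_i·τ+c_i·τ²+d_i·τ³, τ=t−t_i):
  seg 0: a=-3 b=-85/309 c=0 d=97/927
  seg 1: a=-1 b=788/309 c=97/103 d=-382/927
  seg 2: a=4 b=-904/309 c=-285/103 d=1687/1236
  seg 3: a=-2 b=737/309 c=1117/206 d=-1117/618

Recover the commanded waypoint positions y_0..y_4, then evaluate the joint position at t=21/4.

y_0=-3 y_1=-1 y_2=4 y_3=-2 y_4=4
S(21/4) = 15859/3296

y_0 = S_0(0) = a_0 = -3
y_1 = S_1(0) = a_1 = -1
y_2 = S_2(0) = a_2 = 4
y_3 = S_3(0) = a_3 = -2
y_4 = S_3(1) = 4
t_q=21/4 is in segment 1 (τ=9/4); S_1(τ)=15859/3296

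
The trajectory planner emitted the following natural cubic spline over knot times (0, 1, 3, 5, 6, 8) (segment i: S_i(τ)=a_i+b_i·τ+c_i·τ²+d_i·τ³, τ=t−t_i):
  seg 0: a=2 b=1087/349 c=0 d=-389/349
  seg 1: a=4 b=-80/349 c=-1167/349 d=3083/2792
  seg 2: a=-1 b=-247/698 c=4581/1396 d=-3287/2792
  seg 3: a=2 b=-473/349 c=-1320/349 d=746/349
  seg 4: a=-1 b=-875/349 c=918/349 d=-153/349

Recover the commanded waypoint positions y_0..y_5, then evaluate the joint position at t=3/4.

y_0=2 y_1=4 y_2=-1 y_3=2 y_4=-1 y_5=1
S(3/4) = 86345/22336

y_0 = S_0(0) = a_0 = 2
y_1 = S_1(0) = a_1 = 4
y_2 = S_2(0) = a_2 = -1
y_3 = S_3(0) = a_3 = 2
y_4 = S_4(0) = a_4 = -1
y_5 = S_4(2) = 1
t_q=3/4 is in segment 0 (τ=3/4); S_0(τ)=86345/22336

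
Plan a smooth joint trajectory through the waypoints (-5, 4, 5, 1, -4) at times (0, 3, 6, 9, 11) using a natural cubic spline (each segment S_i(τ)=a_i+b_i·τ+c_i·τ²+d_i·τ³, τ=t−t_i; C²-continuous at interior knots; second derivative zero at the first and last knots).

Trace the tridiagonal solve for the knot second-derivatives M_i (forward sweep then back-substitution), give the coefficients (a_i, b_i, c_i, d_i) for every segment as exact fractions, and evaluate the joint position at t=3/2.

  seg 0: a=-5 b=333/92 c=0 d=-19/276
  seg 1: a=4 b=81/46 c=-57/92 d=119/2484
  seg 2: a=5 b=-61/92 c=-13/69 d=-29/2484
  seg 3: a=1 b=-97/46 c=-27/92 d=9/184
S(3/2) = 145/736

Δ: Δ0=3, Δ1=1/3, Δ2=-4/3, Δ3=-5/2
row 1: diag=12, rhs=-16; c'=1/4, d'=-4/3
row 2: denom=12−3·1/4=45/4; d'=(-10−3·-4/3)/(45/4)=-8/15
row 3: denom=10−3·4/15=46/5; d'=(-7−3·-8/15)/(46/5)=-27/46
back: M3=-27/46
back: M2=-8/15−4/15·-27/46=-26/69
back: M1=-4/3−1/4·-26/69=-57/46
M: M0=0, M1=-57/46, M2=-26/69, M3=-27/46, M4=0
seg 0: a=-5, c=M0/2=0, d=(M1−M0)/(6·3)=-19/276, b=Δ0−h0·(2M0+M1)/6=333/92
seg 1: a=4, c=M1/2=-57/92, d=(M2−M1)/(6·3)=119/2484, b=Δ1−h1·(2M1+M2)/6=81/46
seg 2: a=5, c=M2/2=-13/69, d=(M3−M2)/(6·3)=-29/2484, b=Δ2−h2·(2M2+M3)/6=-61/92
seg 3: a=1, c=M3/2=-27/92, d=(M4−M3)/(6·2)=9/184, b=Δ3−h3·(2M3+M4)/6=-97/46
t_q=3/2 → seg 0, τ=3/2; S=-5+333/92·τ+0·τ²+-19/276·τ³=145/736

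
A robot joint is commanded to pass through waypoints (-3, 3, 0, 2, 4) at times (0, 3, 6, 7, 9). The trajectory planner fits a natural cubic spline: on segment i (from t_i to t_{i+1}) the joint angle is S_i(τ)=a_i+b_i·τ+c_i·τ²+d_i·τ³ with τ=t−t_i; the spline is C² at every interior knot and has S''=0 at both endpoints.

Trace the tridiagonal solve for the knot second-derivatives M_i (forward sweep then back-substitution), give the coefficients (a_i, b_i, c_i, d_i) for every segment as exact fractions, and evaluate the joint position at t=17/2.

Δ: Δ0=2, Δ1=-1, Δ2=2, Δ3=1
row 1: diag=12, rhs=-18; c'=1/4, d'=-3/2
row 2: denom=8−3·1/4=29/4; d'=(18−3·-3/2)/(29/4)=90/29
row 3: denom=6−1·4/29=170/29; d'=(-6−1·90/29)/(170/29)=-132/85
back: M3=-132/85
back: M2=90/29−4/29·-132/85=282/85
back: M1=-3/2−1/4·282/85=-198/85
M: M0=0, M1=-198/85, M2=282/85, M3=-132/85, M4=0
seg 0: a=-3, c=M0/2=0, d=(M1−M0)/(6·3)=-11/85, b=Δ0−h0·(2M0+M1)/6=269/85
seg 1: a=3, c=M1/2=-99/85, d=(M2−M1)/(6·3)=16/51, b=Δ1−h1·(2M1+M2)/6=-28/85
seg 2: a=0, c=M2/2=141/85, d=(M3−M2)/(6·1)=-69/85, b=Δ2−h2·(2M2+M3)/6=98/85
seg 3: a=2, c=M3/2=-66/85, d=(M4−M3)/(6·2)=11/85, b=Δ3−h3·(2M3+M4)/6=173/85
t_q=17/2 → seg 3, τ=3/2; S=2+173/85·τ+-66/85·τ²+11/85·τ³=509/136

  seg 0: a=-3 b=269/85 c=0 d=-11/85
  seg 1: a=3 b=-28/85 c=-99/85 d=16/51
  seg 2: a=0 b=98/85 c=141/85 d=-69/85
  seg 3: a=2 b=173/85 c=-66/85 d=11/85
S(17/2) = 509/136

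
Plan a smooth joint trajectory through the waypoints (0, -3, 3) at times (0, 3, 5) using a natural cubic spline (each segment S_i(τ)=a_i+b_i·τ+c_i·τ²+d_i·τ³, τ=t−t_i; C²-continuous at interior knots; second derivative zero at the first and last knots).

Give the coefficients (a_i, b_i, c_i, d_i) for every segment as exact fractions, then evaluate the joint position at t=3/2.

  seg 0: a=0 b=-11/5 c=0 d=2/15
  seg 1: a=-3 b=7/5 c=6/5 d=-1/5
S(3/2) = -57/20

Δ: Δ0=-1, Δ1=3
row 1: diag=10, rhs=24; c'=1/5, d'=12/5
back: M1=12/5
M: M0=0, M1=12/5, M2=0
seg 0: a=0, c=M0/2=0, d=(M1−M0)/(6·3)=2/15, b=Δ0−h0·(2M0+M1)/6=-11/5
seg 1: a=-3, c=M1/2=6/5, d=(M2−M1)/(6·2)=-1/5, b=Δ1−h1·(2M1+M2)/6=7/5
t_q=3/2 → seg 0, τ=3/2; S=0+-11/5·τ+0·τ²+2/15·τ³=-57/20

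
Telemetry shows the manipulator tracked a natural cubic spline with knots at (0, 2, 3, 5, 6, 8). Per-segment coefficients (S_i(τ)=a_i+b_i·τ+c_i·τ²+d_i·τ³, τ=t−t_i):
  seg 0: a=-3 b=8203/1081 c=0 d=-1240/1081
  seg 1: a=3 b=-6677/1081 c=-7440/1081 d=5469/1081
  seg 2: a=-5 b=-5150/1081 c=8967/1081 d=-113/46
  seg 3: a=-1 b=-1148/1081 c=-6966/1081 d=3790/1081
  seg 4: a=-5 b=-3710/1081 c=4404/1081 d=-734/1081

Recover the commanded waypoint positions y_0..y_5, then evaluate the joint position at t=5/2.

y_0=-3 y_1=3 y_2=-5 y_3=-1 y_4=-5 y_5=-1
S(5/2) = -10175/8648

y_0 = S_0(0) = a_0 = -3
y_1 = S_1(0) = a_1 = 3
y_2 = S_2(0) = a_2 = -5
y_3 = S_3(0) = a_3 = -1
y_4 = S_4(0) = a_4 = -5
y_5 = S_4(2) = -1
t_q=5/2 is in segment 1 (τ=1/2); S_1(τ)=-10175/8648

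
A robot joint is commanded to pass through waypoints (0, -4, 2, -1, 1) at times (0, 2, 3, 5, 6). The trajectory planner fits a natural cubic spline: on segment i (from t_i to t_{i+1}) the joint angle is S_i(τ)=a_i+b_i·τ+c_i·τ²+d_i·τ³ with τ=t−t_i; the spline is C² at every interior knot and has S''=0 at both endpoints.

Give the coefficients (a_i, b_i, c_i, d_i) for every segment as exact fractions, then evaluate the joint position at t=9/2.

Δ: Δ0=-2, Δ1=6, Δ2=-3/2, Δ3=2
row 1: diag=6, rhs=48; c'=1/6, d'=8
row 2: denom=6−1·1/6=35/6; d'=(-45−1·8)/(35/6)=-318/35
row 3: denom=6−2·12/35=186/35; d'=(21−2·-318/35)/(186/35)=457/62
back: M3=457/62
back: M2=-318/35−12/35·457/62=-360/31
back: M1=8−1/6·-360/31=308/31
M: M0=0, M1=308/31, M2=-360/31, M3=457/62, M4=0
seg 0: a=0, c=M0/2=0, d=(M1−M0)/(6·2)=77/93, b=Δ0−h0·(2M0+M1)/6=-494/93
seg 1: a=-4, c=M1/2=154/31, d=(M2−M1)/(6·1)=-334/93, b=Δ1−h1·(2M1+M2)/6=430/93
seg 2: a=2, c=M2/2=-180/31, d=(M3−M2)/(6·2)=1177/744, b=Δ2−h2·(2M2+M3)/6=352/93
seg 3: a=-1, c=M3/2=457/124, d=(M4−M3)/(6·1)=-457/372, b=Δ3−h3·(2M3+M4)/6=-85/186
t_q=9/2 → seg 2, τ=3/2; S=2+352/93·τ+-180/31·τ²+1177/744·τ³=-95/1984

  seg 0: a=0 b=-494/93 c=0 d=77/93
  seg 1: a=-4 b=430/93 c=154/31 d=-334/93
  seg 2: a=2 b=352/93 c=-180/31 d=1177/744
  seg 3: a=-1 b=-85/186 c=457/124 d=-457/372
S(9/2) = -95/1984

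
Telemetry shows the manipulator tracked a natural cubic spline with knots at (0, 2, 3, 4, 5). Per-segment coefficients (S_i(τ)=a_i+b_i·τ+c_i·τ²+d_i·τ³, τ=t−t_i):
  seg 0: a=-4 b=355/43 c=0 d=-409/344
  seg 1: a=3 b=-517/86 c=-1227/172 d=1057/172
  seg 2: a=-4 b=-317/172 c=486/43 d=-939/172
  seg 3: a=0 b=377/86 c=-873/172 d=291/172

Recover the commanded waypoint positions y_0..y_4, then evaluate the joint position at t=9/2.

y_0 = S_0(0) = a_0 = -4
y_1 = S_1(0) = a_1 = 3
y_2 = S_2(0) = a_2 = -4
y_3 = S_3(0) = a_3 = 0
y_4 = S_3(1) = 1
t_q=9/2 is in segment 3 (τ=1/2); S_3(τ)=1561/1376

y_0=-4 y_1=3 y_2=-4 y_3=0 y_4=1
S(9/2) = 1561/1376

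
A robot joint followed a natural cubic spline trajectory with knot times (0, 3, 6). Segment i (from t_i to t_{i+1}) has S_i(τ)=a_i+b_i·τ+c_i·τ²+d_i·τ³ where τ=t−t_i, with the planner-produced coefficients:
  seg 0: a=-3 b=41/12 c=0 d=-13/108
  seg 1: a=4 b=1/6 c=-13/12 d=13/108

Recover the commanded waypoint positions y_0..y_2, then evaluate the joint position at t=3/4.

y_0=-3 y_1=4 y_2=-2
S(3/4) = -125/256

y_0 = S_0(0) = a_0 = -3
y_1 = S_1(0) = a_1 = 4
y_2 = S_1(3) = -2
t_q=3/4 is in segment 0 (τ=3/4); S_0(τ)=-125/256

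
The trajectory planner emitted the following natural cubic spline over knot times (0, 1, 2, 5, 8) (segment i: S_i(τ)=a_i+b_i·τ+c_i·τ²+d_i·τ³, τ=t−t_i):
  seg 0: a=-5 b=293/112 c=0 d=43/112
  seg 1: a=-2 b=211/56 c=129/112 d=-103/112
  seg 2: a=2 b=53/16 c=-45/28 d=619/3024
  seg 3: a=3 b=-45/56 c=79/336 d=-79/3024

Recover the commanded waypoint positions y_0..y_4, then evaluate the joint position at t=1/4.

y_0 = S_0(0) = a_0 = -5
y_1 = S_1(0) = a_1 = -2
y_2 = S_2(0) = a_2 = 2
y_3 = S_3(0) = a_3 = 3
y_4 = S_3(3) = 2
t_q=1/4 is in segment 0 (τ=1/4); S_0(τ)=-31109/7168

y_0=-5 y_1=-2 y_2=2 y_3=3 y_4=2
S(1/4) = -31109/7168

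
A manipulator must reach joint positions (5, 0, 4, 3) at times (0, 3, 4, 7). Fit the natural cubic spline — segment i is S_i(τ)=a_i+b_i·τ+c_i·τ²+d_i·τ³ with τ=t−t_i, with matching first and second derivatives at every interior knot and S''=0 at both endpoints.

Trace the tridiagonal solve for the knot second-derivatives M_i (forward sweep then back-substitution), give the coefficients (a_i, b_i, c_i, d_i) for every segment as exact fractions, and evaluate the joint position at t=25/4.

  seg 0: a=5 b=-254/63 c=0 d=149/567
  seg 1: a=0 b=193/63 c=149/63 d=-10/7
  seg 2: a=4 b=221/63 c=-121/63 d=121/567
S(25/4) = 2061/448

Δ: Δ0=-5/3, Δ1=4, Δ2=-1/3
row 1: diag=8, rhs=34; c'=1/8, d'=17/4
row 2: denom=8−1·1/8=63/8; d'=(-26−1·17/4)/(63/8)=-242/63
back: M2=-242/63
back: M1=17/4−1/8·-242/63=298/63
M: M0=0, M1=298/63, M2=-242/63, M3=0
seg 0: a=5, c=M0/2=0, d=(M1−M0)/(6·3)=149/567, b=Δ0−h0·(2M0+M1)/6=-254/63
seg 1: a=0, c=M1/2=149/63, d=(M2−M1)/(6·1)=-10/7, b=Δ1−h1·(2M1+M2)/6=193/63
seg 2: a=4, c=M2/2=-121/63, d=(M3−M2)/(6·3)=121/567, b=Δ2−h2·(2M2+M3)/6=221/63
t_q=25/4 → seg 2, τ=9/4; S=4+221/63·τ+-121/63·τ²+121/567·τ³=2061/448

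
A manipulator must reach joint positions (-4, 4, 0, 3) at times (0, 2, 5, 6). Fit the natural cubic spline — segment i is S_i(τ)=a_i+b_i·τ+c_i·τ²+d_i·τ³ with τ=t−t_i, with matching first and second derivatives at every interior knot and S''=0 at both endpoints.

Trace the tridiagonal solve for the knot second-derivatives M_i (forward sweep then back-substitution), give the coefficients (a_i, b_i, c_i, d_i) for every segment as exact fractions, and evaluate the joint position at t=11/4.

Δ: Δ0=4, Δ1=-4/3, Δ2=3
row 1: diag=10, rhs=-32; c'=3/10, d'=-16/5
row 2: denom=8−3·3/10=71/10; d'=(26−3·-16/5)/(71/10)=356/71
back: M2=356/71
back: M1=-16/5−3/10·356/71=-334/71
M: M0=0, M1=-334/71, M2=356/71, M3=0
seg 0: a=-4, c=M0/2=0, d=(M1−M0)/(6·2)=-167/426, b=Δ0−h0·(2M0+M1)/6=1186/213
seg 1: a=4, c=M1/2=-167/71, d=(M2−M1)/(6·3)=115/213, b=Δ1−h1·(2M1+M2)/6=184/213
seg 2: a=0, c=M2/2=178/71, d=(M3−M2)/(6·1)=-178/213, b=Δ2−h2·(2M2+M3)/6=283/213
t_q=11/4 → seg 1, τ=3/4; S=4+184/213·τ+-167/71·τ²+115/213·τ³=16143/4544

  seg 0: a=-4 b=1186/213 c=0 d=-167/426
  seg 1: a=4 b=184/213 c=-167/71 d=115/213
  seg 2: a=0 b=283/213 c=178/71 d=-178/213
S(11/4) = 16143/4544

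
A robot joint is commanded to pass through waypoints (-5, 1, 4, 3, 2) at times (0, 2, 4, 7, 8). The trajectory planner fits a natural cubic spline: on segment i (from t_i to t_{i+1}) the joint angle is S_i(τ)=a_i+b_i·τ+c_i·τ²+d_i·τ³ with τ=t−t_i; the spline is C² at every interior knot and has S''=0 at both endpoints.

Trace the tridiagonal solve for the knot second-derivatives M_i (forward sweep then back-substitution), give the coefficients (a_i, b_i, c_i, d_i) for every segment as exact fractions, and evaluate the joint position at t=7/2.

  seg 0: a=-5 b=5311/1608 c=0 d=-487/6432
  seg 1: a=1 b=1925/804 c=-487/1072 d=23/6432
  seg 2: a=4 b=997/1608 c=-29/67 d=185/4824
  seg 3: a=3 b=-757/804 c=-47/536 d=47/1608
S(7/2) = 61427/17152

Δ: Δ0=3, Δ1=3/2, Δ2=-1/3, Δ3=-1
row 1: diag=8, rhs=-9; c'=1/4, d'=-9/8
row 2: denom=10−2·1/4=19/2; d'=(-11−2·-9/8)/(19/2)=-35/38
row 3: denom=8−3·6/19=134/19; d'=(-4−3·-35/38)/(134/19)=-47/268
back: M3=-47/268
back: M2=-35/38−6/19·-47/268=-58/67
back: M1=-9/8−1/4·-58/67=-487/536
M: M0=0, M1=-487/536, M2=-58/67, M3=-47/268, M4=0
seg 0: a=-5, c=M0/2=0, d=(M1−M0)/(6·2)=-487/6432, b=Δ0−h0·(2M0+M1)/6=5311/1608
seg 1: a=1, c=M1/2=-487/1072, d=(M2−M1)/(6·2)=23/6432, b=Δ1−h1·(2M1+M2)/6=1925/804
seg 2: a=4, c=M2/2=-29/67, d=(M3−M2)/(6·3)=185/4824, b=Δ2−h2·(2M2+M3)/6=997/1608
seg 3: a=3, c=M3/2=-47/536, d=(M4−M3)/(6·1)=47/1608, b=Δ3−h3·(2M3+M4)/6=-757/804
t_q=7/2 → seg 1, τ=3/2; S=1+1925/804·τ+-487/1072·τ²+23/6432·τ³=61427/17152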